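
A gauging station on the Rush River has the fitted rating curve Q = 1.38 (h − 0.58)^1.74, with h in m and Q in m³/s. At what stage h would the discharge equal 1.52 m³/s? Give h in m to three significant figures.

1.64 m

h − h₀ = (Q/C)^(1/b) = (1.52/1.38)^(1/1.74) = 1.057 m
h = 0.58 + 1.057 = 1.637 m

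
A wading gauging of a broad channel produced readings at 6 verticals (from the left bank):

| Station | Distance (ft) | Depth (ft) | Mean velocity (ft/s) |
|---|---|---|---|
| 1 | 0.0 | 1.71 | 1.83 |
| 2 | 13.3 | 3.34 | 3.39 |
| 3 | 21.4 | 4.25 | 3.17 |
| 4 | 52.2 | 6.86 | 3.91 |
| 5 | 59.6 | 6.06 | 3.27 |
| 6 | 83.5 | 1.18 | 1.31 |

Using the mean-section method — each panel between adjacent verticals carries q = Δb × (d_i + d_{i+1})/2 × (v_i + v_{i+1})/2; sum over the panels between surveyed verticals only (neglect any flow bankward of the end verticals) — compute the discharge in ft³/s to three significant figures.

Panel 1-2: Δb = 13.3 ft, d̄ = (1.71+3.34)/2 = 2.525, v̄ = (1.83+3.39)/2 = 2.61 → q = 13.3×2.525×2.61 = 87.65 ft³/s
Panel 2-3: Δb = 8.1 ft, d̄ = (3.34+4.25)/2 = 3.795, v̄ = (3.39+3.17)/2 = 3.28 → q = 8.1×3.795×3.28 = 100.8 ft³/s
Panel 3-4: Δb = 30.8 ft, d̄ = (4.25+6.86)/2 = 5.555, v̄ = (3.17+3.91)/2 = 3.54 → q = 30.8×5.555×3.54 = 605.7 ft³/s
Panel 4-5: Δb = 7.4 ft, d̄ = (6.86+6.06)/2 = 6.46, v̄ = (3.91+3.27)/2 = 3.59 → q = 7.4×6.46×3.59 = 171.6 ft³/s
Panel 5-6: Δb = 23.9 ft, d̄ = (6.06+1.18)/2 = 3.62, v̄ = (3.27+1.31)/2 = 2.29 → q = 23.9×3.62×2.29 = 198.1 ft³/s
Q = Σ q = 1164 ft³/s

1160 ft³/s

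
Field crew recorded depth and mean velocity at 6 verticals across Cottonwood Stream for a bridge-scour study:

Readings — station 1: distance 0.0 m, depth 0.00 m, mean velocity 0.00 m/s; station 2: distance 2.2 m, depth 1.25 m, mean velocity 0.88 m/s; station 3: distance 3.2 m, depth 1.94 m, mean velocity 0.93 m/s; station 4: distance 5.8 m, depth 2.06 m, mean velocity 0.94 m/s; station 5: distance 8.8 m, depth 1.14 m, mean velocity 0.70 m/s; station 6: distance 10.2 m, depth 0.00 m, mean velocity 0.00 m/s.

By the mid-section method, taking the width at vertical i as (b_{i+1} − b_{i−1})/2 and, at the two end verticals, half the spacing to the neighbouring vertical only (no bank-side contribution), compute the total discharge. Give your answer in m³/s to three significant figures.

12.2 m³/s

w_2 = (3.2 − 0.0)/2 = 1.6 m; q_2 = 0.88 × 1.25 × 1.6 = 1.760 m³/s
w_3 = (5.8 − 2.2)/2 = 1.8 m; q_3 = 0.93 × 1.94 × 1.8 = 3.248 m³/s
w_4 = (8.8 − 3.2)/2 = 2.8 m; q_4 = 0.94 × 2.06 × 2.8 = 5.422 m³/s
w_5 = (10.2 − 5.8)/2 = 2.2 m; q_5 = 0.70 × 1.14 × 2.2 = 1.756 m³/s
Stations 1, 6 contribute zero (depth or velocity is 0).
Q = Σ qᵢ = 12.19 m³/s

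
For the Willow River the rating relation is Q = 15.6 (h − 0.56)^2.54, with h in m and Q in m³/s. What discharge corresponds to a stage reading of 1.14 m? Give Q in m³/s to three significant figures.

3.91 m³/s

Q = 15.6 × (1.14 − 0.56)^2.54 = 15.6 × 0.58^2.54 = 3.910 m³/s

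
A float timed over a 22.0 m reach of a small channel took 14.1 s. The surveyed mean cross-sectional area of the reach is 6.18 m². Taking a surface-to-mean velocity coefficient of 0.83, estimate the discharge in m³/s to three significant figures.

v_surface = L / t̄ = 22.0 / 14.1 = 1.560 m/s
v_mean = 0.83 × 1.560 = 1.295 m/s
Q = A × v_mean = 6.18 × 1.295 = 8.003 m³/s

8.00 m³/s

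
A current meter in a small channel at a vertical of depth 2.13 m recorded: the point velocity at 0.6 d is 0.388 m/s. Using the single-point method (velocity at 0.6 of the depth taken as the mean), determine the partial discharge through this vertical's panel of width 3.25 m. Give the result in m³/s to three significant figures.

2.69 m³/s

v̄ = v₀.₆ = 0.388 m/s
q = v̄ × d × w = 0.3880 × 2.13 × 3.25 = 2.686 m³/s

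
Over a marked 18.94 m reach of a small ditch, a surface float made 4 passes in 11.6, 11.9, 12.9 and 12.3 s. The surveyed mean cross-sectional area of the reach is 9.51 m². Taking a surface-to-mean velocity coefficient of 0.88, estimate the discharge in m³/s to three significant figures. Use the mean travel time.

t̄ = (11.6 + 11.9 + 12.9 + 12.3) / 4 = 12.175 s
v_surface = L / t̄ = 18.94 / 12.175 = 1.556 m/s
v_mean = 0.88 × 1.556 = 1.369 m/s
Q = A × v_mean = 9.51 × 1.369 = 13.02 m³/s

13.0 m³/s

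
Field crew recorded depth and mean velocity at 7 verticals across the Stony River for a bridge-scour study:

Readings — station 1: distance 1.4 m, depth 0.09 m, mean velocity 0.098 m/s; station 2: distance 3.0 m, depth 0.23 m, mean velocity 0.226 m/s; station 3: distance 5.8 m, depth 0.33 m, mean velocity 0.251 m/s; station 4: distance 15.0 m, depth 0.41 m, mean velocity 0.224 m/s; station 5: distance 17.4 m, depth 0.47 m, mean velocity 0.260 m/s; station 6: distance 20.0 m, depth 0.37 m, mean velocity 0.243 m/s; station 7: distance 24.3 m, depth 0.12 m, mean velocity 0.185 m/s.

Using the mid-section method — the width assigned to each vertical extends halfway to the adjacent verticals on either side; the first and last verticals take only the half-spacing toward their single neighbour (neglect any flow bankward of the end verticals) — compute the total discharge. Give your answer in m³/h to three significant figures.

6530 m³/h

w_1 = (3.0 − 1.4)/2 = 0.8 m; q_1 = 0.098 × 0.09 × 0.8 = 0.007056 m³/s
w_2 = (5.8 − 1.4)/2 = 2.2 m; q_2 = 0.226 × 0.23 × 2.2 = 0.1144 m³/s
w_3 = (15.0 − 3.0)/2 = 6 m; q_3 = 0.251 × 0.33 × 6 = 0.4970 m³/s
w_4 = (17.4 − 5.8)/2 = 5.8 m; q_4 = 0.224 × 0.41 × 5.8 = 0.5327 m³/s
w_5 = (20.0 − 15.0)/2 = 2.5 m; q_5 = 0.260 × 0.47 × 2.5 = 0.3055 m³/s
w_6 = (24.3 − 17.4)/2 = 3.45 m; q_6 = 0.243 × 0.37 × 3.45 = 0.3102 m³/s
w_7 = (24.3 − 20.0)/2 = 2.15 m; q_7 = 0.185 × 0.12 × 2.15 = 0.04773 m³/s
Q = Σ qᵢ = 1.814 m³/s
= 1.814 × 3600 = 6532 m³/h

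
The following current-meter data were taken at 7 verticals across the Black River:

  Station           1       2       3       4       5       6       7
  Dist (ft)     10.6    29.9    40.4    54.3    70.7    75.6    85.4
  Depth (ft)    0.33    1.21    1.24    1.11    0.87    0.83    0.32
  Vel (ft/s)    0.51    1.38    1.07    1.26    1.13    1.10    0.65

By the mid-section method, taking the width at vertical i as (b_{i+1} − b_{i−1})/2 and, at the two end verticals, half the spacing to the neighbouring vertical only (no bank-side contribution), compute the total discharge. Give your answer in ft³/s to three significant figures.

w_1 = (29.9 − 10.6)/2 = 9.65 ft; q_1 = 0.51 × 0.33 × 9.65 = 1.624 ft³/s
w_2 = (40.4 − 10.6)/2 = 14.9 ft; q_2 = 1.38 × 1.21 × 14.9 = 24.88 ft³/s
w_3 = (54.3 − 29.9)/2 = 12.2 ft; q_3 = 1.07 × 1.24 × 12.2 = 16.19 ft³/s
w_4 = (70.7 − 40.4)/2 = 15.15 ft; q_4 = 1.26 × 1.11 × 15.15 = 21.19 ft³/s
w_5 = (75.6 − 54.3)/2 = 10.65 ft; q_5 = 1.13 × 0.87 × 10.65 = 10.47 ft³/s
w_6 = (85.4 − 70.7)/2 = 7.35 ft; q_6 = 1.10 × 0.83 × 7.35 = 6.711 ft³/s
w_7 = (85.4 − 75.6)/2 = 4.9 ft; q_7 = 0.65 × 0.32 × 4.9 = 1.019 ft³/s
Q = Σ qᵢ = 82.08 ft³/s

82.1 ft³/s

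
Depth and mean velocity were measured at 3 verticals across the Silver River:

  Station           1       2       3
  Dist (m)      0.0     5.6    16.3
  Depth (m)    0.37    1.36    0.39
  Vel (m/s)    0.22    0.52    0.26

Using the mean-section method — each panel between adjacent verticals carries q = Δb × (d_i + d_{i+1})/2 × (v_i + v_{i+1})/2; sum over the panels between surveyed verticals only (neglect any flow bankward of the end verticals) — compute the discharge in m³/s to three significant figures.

Panel 1-2: Δb = 5.6 m, d̄ = (0.37+1.36)/2 = 0.865, v̄ = (0.22+0.52)/2 = 0.37 → q = 5.6×0.865×0.37 = 1.792 m³/s
Panel 2-3: Δb = 10.7 m, d̄ = (1.36+0.39)/2 = 0.875, v̄ = (0.52+0.26)/2 = 0.39 → q = 10.7×0.875×0.39 = 3.651 m³/s
Q = Σ q = 5.444 m³/s

5.44 m³/s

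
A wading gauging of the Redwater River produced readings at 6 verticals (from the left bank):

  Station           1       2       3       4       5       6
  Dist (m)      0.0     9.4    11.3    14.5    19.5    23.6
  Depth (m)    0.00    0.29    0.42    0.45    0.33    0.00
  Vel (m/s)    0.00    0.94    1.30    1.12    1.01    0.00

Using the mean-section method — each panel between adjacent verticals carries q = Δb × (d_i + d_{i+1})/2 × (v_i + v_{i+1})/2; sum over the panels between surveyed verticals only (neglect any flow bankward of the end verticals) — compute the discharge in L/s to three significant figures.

5500 L/s

Panel 1-2: Δb = 9.4 m, d̄ = (0.00+0.29)/2 = 0.145, v̄ = (0.00+0.94)/2 = 0.47 → q = 9.4×0.145×0.47 = 0.6406 m³/s
Panel 2-3: Δb = 1.9 m, d̄ = (0.29+0.42)/2 = 0.355, v̄ = (0.94+1.30)/2 = 1.12 → q = 1.9×0.355×1.12 = 0.7554 m³/s
Panel 3-4: Δb = 3.2 m, d̄ = (0.42+0.45)/2 = 0.435, v̄ = (1.30+1.12)/2 = 1.21 → q = 3.2×0.435×1.21 = 1.684 m³/s
Panel 4-5: Δb = 5 m, d̄ = (0.45+0.33)/2 = 0.39, v̄ = (1.12+1.01)/2 = 1.065 → q = 5×0.39×1.065 = 2.077 m³/s
Panel 5-6: Δb = 4.1 m, d̄ = (0.33+0.00)/2 = 0.165, v̄ = (1.01+0.00)/2 = 0.505 → q = 4.1×0.165×0.505 = 0.3416 m³/s
Q = Σ q = 5.499 m³/s
= 5.499 × 1000 = 5499 L/s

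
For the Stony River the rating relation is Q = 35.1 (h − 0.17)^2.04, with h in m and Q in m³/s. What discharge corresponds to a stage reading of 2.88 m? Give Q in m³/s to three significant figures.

Q = 35.1 × (2.88 − 0.17)^2.04 = 35.1 × 2.71^2.04 = 268.3 m³/s

268 m³/s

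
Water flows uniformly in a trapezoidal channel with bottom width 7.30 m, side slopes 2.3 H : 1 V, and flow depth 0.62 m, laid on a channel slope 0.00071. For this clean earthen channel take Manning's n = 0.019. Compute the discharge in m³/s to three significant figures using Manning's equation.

4.90 m³/s

A = (b + z·y)·y = (7.30 + 2.3×0.62)×0.62 = 5.410 m²
P = b + 2y√(1+z²) = 7.30 + 2×0.62×√(1+2.3²) = 10.41 m
R = A/P = 5.410/10.41 = 0.5197 m
Q = (1/n)·A·R^(2/3)·S^(1/2) = (1/0.019) × 5.410 × 0.5197^(2/3) × 0.00071^(1/2) = 4.904 m³/s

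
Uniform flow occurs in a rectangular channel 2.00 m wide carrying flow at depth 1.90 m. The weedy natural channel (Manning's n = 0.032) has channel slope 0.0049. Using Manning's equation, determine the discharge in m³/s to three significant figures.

6.27 m³/s

A = b·y = 2.00 × 1.90 = 3.800 m²
P = b + 2y = 2.00 + 2×1.90 = 5.800 m
R = A/P = 3.800/5.800 = 0.6552 m
Q = (1/n)·A·R^(2/3)·S^(1/2) = (1/0.032) × 3.800 × 0.6552^(2/3) × 0.0049^(1/2) = 6.270 m³/s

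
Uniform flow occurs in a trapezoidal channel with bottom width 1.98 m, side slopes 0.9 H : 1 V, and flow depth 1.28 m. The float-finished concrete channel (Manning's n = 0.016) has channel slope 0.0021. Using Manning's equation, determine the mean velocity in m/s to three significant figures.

2.34 m/s

A = (b + z·y)·y = (1.98 + 0.9×1.28)×1.28 = 4.009 m²
P = b + 2y√(1+z²) = 1.98 + 2×1.28×√(1+0.9²) = 5.424 m
R = A/P = 4.009/5.424 = 0.7391 m
Q = (1/n)·A·R^(2/3)·S^(1/2) = (1/0.016) × 4.009 × 0.7391^(2/3) × 0.0021^(1/2) = 9.386 m³/s
V = Q/A = 9.386/4.009 = 2.341 m/s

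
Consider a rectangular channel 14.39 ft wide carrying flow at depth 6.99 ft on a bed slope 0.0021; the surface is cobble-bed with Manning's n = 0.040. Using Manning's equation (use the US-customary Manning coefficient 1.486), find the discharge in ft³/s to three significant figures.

398 ft³/s

A = b·y = 14.39 × 6.99 = 100.6 ft²
P = b + 2y = 14.39 + 2×6.99 = 28.37 ft
R = A/P = 100.6/28.37 = 3.546 ft
Q = (1.486/n)·A·R^(2/3)·S^(1/2) = (1.486/0.040) × 100.6 × 3.546^(2/3) × 0.0021^(1/2) = 398.2 ft³/s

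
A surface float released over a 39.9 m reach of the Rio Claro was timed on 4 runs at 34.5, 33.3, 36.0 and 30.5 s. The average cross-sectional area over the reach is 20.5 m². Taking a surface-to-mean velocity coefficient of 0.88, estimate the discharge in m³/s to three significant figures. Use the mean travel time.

21.4 m³/s

t̄ = (34.5 + 33.3 + 36.0 + 30.5) / 4 = 33.575 s
v_surface = L / t̄ = 39.9 / 33.575 = 1.188 m/s
v_mean = 0.88 × 1.188 = 1.046 m/s
Q = A × v_mean = 20.5 × 1.046 = 21.44 m³/s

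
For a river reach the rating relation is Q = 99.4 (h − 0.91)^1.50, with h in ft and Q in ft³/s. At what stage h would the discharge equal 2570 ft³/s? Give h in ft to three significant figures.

9.65 ft

h − h₀ = (Q/C)^(1/b) = (2570/99.4)^(1/1.50) = 8.744 ft
h = 0.91 + 8.744 = 9.654 ft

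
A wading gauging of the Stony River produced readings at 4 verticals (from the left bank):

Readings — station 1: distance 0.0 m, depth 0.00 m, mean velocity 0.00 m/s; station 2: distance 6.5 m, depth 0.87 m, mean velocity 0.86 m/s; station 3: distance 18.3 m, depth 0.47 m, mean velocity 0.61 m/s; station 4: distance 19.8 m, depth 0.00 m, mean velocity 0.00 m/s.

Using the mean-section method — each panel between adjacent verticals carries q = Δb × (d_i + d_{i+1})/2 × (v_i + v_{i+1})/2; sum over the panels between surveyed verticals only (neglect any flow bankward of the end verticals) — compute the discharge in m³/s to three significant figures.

7.13 m³/s

Panel 1-2: Δb = 6.5 m, d̄ = (0.00+0.87)/2 = 0.435, v̄ = (0.00+0.86)/2 = 0.43 → q = 6.5×0.435×0.43 = 1.216 m³/s
Panel 2-3: Δb = 11.8 m, d̄ = (0.87+0.47)/2 = 0.67, v̄ = (0.86+0.61)/2 = 0.735 → q = 11.8×0.67×0.735 = 5.811 m³/s
Panel 3-4: Δb = 1.5 m, d̄ = (0.47+0.00)/2 = 0.235, v̄ = (0.61+0.00)/2 = 0.305 → q = 1.5×0.235×0.305 = 0.1075 m³/s
Q = Σ q = 7.134 m³/s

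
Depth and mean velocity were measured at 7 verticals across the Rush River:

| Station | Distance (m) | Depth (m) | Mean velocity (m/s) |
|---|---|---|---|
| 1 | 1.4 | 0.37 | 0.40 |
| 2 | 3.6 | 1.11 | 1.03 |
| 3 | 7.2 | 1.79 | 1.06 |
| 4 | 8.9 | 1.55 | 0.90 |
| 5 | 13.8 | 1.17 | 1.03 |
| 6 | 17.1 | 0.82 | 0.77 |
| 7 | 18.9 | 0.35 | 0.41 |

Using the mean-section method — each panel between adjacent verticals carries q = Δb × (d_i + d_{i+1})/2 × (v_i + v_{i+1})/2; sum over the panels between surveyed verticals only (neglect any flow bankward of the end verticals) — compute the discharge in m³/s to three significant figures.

Panel 1-2: Δb = 2.2 m, d̄ = (0.37+1.11)/2 = 0.74, v̄ = (0.40+1.03)/2 = 0.715 → q = 2.2×0.74×0.715 = 1.164 m³/s
Panel 2-3: Δb = 3.6 m, d̄ = (1.11+1.79)/2 = 1.45, v̄ = (1.03+1.06)/2 = 1.045 → q = 3.6×1.45×1.045 = 5.455 m³/s
Panel 3-4: Δb = 1.7 m, d̄ = (1.79+1.55)/2 = 1.67, v̄ = (1.06+0.90)/2 = 0.98 → q = 1.7×1.67×0.98 = 2.782 m³/s
Panel 4-5: Δb = 4.9 m, d̄ = (1.55+1.17)/2 = 1.36, v̄ = (0.90+1.03)/2 = 0.965 → q = 4.9×1.36×0.965 = 6.431 m³/s
Panel 5-6: Δb = 3.3 m, d̄ = (1.17+0.82)/2 = 0.995, v̄ = (1.03+0.77)/2 = 0.9 → q = 3.3×0.995×0.9 = 2.955 m³/s
Panel 6-7: Δb = 1.8 m, d̄ = (0.82+0.35)/2 = 0.585, v̄ = (0.77+0.41)/2 = 0.59 → q = 1.8×0.585×0.59 = 0.6213 m³/s
Q = Σ q = 19.41 m³/s

19.4 m³/s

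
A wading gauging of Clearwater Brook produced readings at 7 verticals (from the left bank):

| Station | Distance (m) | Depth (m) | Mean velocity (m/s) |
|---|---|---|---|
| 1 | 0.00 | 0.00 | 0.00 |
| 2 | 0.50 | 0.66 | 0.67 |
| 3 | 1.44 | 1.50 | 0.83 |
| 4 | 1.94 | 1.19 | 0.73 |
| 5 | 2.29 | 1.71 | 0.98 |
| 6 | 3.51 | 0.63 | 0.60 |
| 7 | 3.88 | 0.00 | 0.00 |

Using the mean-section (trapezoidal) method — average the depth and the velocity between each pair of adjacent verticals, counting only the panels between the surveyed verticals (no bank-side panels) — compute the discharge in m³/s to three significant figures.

2.94 m³/s

Panel 1-2: Δb = 0.5 m, d̄ = (0.00+0.66)/2 = 0.33, v̄ = (0.00+0.67)/2 = 0.335 → q = 0.5×0.33×0.335 = 0.05528 m³/s
Panel 2-3: Δb = 0.94 m, d̄ = (0.66+1.50)/2 = 1.08, v̄ = (0.67+0.83)/2 = 0.75 → q = 0.94×1.08×0.75 = 0.7614 m³/s
Panel 3-4: Δb = 0.5 m, d̄ = (1.50+1.19)/2 = 1.345, v̄ = (0.83+0.73)/2 = 0.78 → q = 0.5×1.345×0.78 = 0.5246 m³/s
Panel 4-5: Δb = 0.35 m, d̄ = (1.19+1.71)/2 = 1.45, v̄ = (0.73+0.98)/2 = 0.855 → q = 0.35×1.45×0.855 = 0.4339 m³/s
Panel 5-6: Δb = 1.22 m, d̄ = (1.71+0.63)/2 = 1.17, v̄ = (0.98+0.60)/2 = 0.79 → q = 1.22×1.17×0.79 = 1.128 m³/s
Panel 6-7: Δb = 0.37 m, d̄ = (0.63+0.00)/2 = 0.315, v̄ = (0.60+0.00)/2 = 0.3 → q = 0.37×0.315×0.3 = 0.03497 m³/s
Q = Σ q = 2.938 m³/s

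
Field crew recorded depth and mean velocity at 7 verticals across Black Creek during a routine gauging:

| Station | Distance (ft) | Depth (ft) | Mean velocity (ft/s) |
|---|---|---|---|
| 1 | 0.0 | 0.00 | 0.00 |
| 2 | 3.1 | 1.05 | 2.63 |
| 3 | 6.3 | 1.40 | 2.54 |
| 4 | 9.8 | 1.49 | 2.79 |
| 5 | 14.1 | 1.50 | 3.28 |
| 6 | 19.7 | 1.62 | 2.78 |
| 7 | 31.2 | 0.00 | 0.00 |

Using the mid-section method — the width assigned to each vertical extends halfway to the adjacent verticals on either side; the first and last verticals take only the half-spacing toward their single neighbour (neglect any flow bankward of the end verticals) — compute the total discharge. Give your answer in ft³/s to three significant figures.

w_2 = (6.3 − 0.0)/2 = 3.15 ft; q_2 = 2.63 × 1.05 × 3.15 = 8.699 ft³/s
w_3 = (9.8 − 3.1)/2 = 3.35 ft; q_3 = 2.54 × 1.40 × 3.35 = 11.91 ft³/s
w_4 = (14.1 − 6.3)/2 = 3.9 ft; q_4 = 2.79 × 1.49 × 3.9 = 16.21 ft³/s
w_5 = (19.7 − 9.8)/2 = 4.95 ft; q_5 = 3.28 × 1.50 × 4.95 = 24.35 ft³/s
w_6 = (31.2 − 14.1)/2 = 8.55 ft; q_6 = 2.78 × 1.62 × 8.55 = 38.51 ft³/s
Stations 1, 7 contribute zero (depth or velocity is 0).
Q = Σ qᵢ = 99.68 ft³/s

99.7 ft³/s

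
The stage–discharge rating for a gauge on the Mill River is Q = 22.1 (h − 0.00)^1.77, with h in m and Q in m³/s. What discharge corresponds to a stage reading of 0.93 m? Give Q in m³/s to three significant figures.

19.4 m³/s

Q = 22.1 × (0.93 − 0.00)^1.77 = 22.1 × 0.93^1.77 = 19.44 m³/s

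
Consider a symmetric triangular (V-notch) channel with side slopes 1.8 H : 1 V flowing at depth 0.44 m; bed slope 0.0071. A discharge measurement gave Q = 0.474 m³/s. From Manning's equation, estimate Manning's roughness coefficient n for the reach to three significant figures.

A = z·y² = 1.8×0.44² = 0.3485 m²
P = 2y√(1+z²) = 2×0.44×√(1+1.8²) = 1.812 m
R = A/P = 0.3485/1.812 = 0.1923 m
n = (1/Q)·A·R^(2/3)·S^(1/2) = (1/0.474) × 0.3485 × 0.3332 × 0.08426 = 0.02064

0.0206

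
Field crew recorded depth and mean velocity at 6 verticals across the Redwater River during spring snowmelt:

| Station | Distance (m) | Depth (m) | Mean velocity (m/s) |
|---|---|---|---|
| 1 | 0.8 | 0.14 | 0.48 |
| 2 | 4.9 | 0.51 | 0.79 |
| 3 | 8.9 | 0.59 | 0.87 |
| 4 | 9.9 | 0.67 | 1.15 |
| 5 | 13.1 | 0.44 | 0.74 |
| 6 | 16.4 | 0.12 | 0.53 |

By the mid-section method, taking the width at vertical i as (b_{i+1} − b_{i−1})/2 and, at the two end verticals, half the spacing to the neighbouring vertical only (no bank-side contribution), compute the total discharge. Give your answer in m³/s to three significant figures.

w_1 = (4.9 − 0.8)/2 = 2.05 m; q_1 = 0.48 × 0.14 × 2.05 = 0.1378 m³/s
w_2 = (8.9 − 0.8)/2 = 4.05 m; q_2 = 0.79 × 0.51 × 4.05 = 1.632 m³/s
w_3 = (9.9 − 4.9)/2 = 2.5 m; q_3 = 0.87 × 0.59 × 2.5 = 1.283 m³/s
w_4 = (13.1 − 8.9)/2 = 2.1 m; q_4 = 1.15 × 0.67 × 2.1 = 1.618 m³/s
w_5 = (16.4 − 9.9)/2 = 3.25 m; q_5 = 0.74 × 0.44 × 3.25 = 1.058 m³/s
w_6 = (16.4 − 13.1)/2 = 1.65 m; q_6 = 0.53 × 0.12 × 1.65 = 0.1049 m³/s
Q = Σ qᵢ = 5.834 m³/s

5.83 m³/s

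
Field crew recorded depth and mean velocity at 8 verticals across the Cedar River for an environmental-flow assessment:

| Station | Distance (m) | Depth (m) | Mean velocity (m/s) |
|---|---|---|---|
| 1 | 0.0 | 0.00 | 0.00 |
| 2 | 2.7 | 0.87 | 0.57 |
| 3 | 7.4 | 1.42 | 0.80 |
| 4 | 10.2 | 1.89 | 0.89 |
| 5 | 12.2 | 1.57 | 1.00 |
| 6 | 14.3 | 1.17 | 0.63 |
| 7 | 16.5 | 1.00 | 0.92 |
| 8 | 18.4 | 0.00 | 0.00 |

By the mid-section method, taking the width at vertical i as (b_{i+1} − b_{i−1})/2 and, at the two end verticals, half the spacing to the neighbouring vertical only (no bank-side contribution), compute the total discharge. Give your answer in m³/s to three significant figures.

w_2 = (7.4 − 0.0)/2 = 3.7 m; q_2 = 0.57 × 0.87 × 3.7 = 1.835 m³/s
w_3 = (10.2 − 2.7)/2 = 3.75 m; q_3 = 0.80 × 1.42 × 3.75 = 4.260 m³/s
w_4 = (12.2 − 7.4)/2 = 2.4 m; q_4 = 0.89 × 1.89 × 2.4 = 4.037 m³/s
w_5 = (14.3 − 10.2)/2 = 2.05 m; q_5 = 1.00 × 1.57 × 2.05 = 3.219 m³/s
w_6 = (16.5 − 12.2)/2 = 2.15 m; q_6 = 0.63 × 1.17 × 2.15 = 1.585 m³/s
w_7 = (18.4 − 14.3)/2 = 2.05 m; q_7 = 0.92 × 1.00 × 2.05 = 1.886 m³/s
Stations 1, 8 contribute zero (depth or velocity is 0).
Q = Σ qᵢ = 16.82 m³/s

16.8 m³/s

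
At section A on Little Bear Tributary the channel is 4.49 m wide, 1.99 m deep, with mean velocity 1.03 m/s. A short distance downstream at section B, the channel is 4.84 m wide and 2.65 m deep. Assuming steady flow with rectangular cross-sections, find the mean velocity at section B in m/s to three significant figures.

Q = A₁V₁ = (4.49×1.99) × 1.03 = 9.203 m³/s
A₂ = 4.84 × 2.65 = 12.83 m²
V₂ = Q/A₂ = 9.203/12.83 = 0.7175 m/s

0.718 m/s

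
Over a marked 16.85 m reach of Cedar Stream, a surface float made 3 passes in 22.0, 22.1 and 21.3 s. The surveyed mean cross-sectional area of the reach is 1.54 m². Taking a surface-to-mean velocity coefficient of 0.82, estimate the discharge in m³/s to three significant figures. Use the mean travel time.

t̄ = (22.0 + 22.1 + 21.3) / 3 = 21.8 s
v_surface = L / t̄ = 16.85 / 21.8 = 0.7729 m/s
v_mean = 0.82 × 0.7729 = 0.6338 m/s
Q = A × v_mean = 1.54 × 0.6338 = 0.9761 m³/s

0.976 m³/s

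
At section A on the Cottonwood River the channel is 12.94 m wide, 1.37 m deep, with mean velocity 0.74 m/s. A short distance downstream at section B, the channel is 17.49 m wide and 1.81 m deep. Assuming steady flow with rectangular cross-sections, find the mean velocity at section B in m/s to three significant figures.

0.414 m/s

Q = A₁V₁ = (12.94×1.37) × 0.74 = 13.12 m³/s
A₂ = 17.49 × 1.81 = 31.66 m²
V₂ = Q/A₂ = 13.12/31.66 = 0.4144 m/s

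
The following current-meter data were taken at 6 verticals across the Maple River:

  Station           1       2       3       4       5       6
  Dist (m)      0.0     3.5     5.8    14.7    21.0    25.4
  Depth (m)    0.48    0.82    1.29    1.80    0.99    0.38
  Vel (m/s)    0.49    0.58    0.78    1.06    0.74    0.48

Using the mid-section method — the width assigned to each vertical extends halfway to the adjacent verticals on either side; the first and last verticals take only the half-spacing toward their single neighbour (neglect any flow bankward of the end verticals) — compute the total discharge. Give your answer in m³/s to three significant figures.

w_1 = (3.5 − 0.0)/2 = 1.75 m; q_1 = 0.49 × 0.48 × 1.75 = 0.4116 m³/s
w_2 = (5.8 − 0.0)/2 = 2.9 m; q_2 = 0.58 × 0.82 × 2.9 = 1.379 m³/s
w_3 = (14.7 − 3.5)/2 = 5.6 m; q_3 = 0.78 × 1.29 × 5.6 = 5.635 m³/s
w_4 = (21.0 − 5.8)/2 = 7.6 m; q_4 = 1.06 × 1.80 × 7.6 = 14.50 m³/s
w_5 = (25.4 − 14.7)/2 = 5.35 m; q_5 = 0.74 × 0.99 × 5.35 = 3.919 m³/s
w_6 = (25.4 − 21.0)/2 = 2.2 m; q_6 = 0.48 × 0.38 × 2.2 = 0.4013 m³/s
Q = Σ qᵢ = 26.25 m³/s

26.2 m³/s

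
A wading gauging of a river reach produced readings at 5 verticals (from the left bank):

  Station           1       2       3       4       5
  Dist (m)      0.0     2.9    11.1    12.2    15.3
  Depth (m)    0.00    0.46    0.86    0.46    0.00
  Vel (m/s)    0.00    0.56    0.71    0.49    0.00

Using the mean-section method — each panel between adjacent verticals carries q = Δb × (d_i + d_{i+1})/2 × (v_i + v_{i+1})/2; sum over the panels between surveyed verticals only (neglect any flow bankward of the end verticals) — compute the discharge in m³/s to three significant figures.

Panel 1-2: Δb = 2.9 m, d̄ = (0.00+0.46)/2 = 0.23, v̄ = (0.00+0.56)/2 = 0.28 → q = 2.9×0.23×0.28 = 0.1868 m³/s
Panel 2-3: Δb = 8.2 m, d̄ = (0.46+0.86)/2 = 0.66, v̄ = (0.56+0.71)/2 = 0.635 → q = 8.2×0.66×0.635 = 3.437 m³/s
Panel 3-4: Δb = 1.1 m, d̄ = (0.86+0.46)/2 = 0.66, v̄ = (0.71+0.49)/2 = 0.6 → q = 1.1×0.66×0.6 = 0.4356 m³/s
Panel 4-5: Δb = 3.1 m, d̄ = (0.46+0.00)/2 = 0.23, v̄ = (0.49+0.00)/2 = 0.245 → q = 3.1×0.23×0.245 = 0.1747 m³/s
Q = Σ q = 4.234 m³/s

4.23 m³/s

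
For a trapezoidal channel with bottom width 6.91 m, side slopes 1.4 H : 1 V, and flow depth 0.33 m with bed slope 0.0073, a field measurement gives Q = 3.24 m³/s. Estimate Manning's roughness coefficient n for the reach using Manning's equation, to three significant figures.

0.0289

A = (b + z·y)·y = (6.91 + 1.4×0.33)×0.33 = 2.433 m²
P = b + 2y√(1+z²) = 6.91 + 2×0.33×√(1+1.4²) = 8.046 m
R = A/P = 2.433/8.046 = 0.3024 m
n = (1/Q)·A·R^(2/3)·S^(1/2) = (1/3.24) × 2.433 × 0.4505 × 0.08544 = 0.02890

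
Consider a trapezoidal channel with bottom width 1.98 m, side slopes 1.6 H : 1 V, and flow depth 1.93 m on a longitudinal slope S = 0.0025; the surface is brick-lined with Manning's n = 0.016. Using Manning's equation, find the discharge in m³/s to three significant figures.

31.7 m³/s

A = (b + z·y)·y = (1.98 + 1.6×1.93)×1.93 = 9.781 m²
P = b + 2y√(1+z²) = 1.98 + 2×1.93×√(1+1.6²) = 9.263 m
R = A/P = 9.781/9.263 = 1.056 m
Q = (1/n)·A·R^(2/3)·S^(1/2) = (1/0.016) × 9.781 × 1.056^(2/3) × 0.0025^(1/2) = 31.70 m³/s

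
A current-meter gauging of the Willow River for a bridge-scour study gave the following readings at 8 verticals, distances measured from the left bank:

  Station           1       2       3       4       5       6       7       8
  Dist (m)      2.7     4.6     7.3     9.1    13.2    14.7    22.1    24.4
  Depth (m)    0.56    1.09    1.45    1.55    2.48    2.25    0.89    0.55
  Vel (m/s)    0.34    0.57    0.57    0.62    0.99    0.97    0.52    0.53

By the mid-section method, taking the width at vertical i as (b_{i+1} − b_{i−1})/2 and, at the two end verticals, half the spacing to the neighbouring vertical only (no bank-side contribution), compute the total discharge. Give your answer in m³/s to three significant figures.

25.5 m³/s

w_1 = (4.6 − 2.7)/2 = 0.95 m; q_1 = 0.34 × 0.56 × 0.95 = 0.1809 m³/s
w_2 = (7.3 − 2.7)/2 = 2.3 m; q_2 = 0.57 × 1.09 × 2.3 = 1.429 m³/s
w_3 = (9.1 − 4.6)/2 = 2.25 m; q_3 = 0.57 × 1.45 × 2.25 = 1.860 m³/s
w_4 = (13.2 − 7.3)/2 = 2.95 m; q_4 = 0.62 × 1.55 × 2.95 = 2.835 m³/s
w_5 = (14.7 − 9.1)/2 = 2.8 m; q_5 = 0.99 × 2.48 × 2.8 = 6.875 m³/s
w_6 = (22.1 − 13.2)/2 = 4.45 m; q_6 = 0.97 × 2.25 × 4.45 = 9.712 m³/s
w_7 = (24.4 − 14.7)/2 = 4.85 m; q_7 = 0.52 × 0.89 × 4.85 = 2.245 m³/s
w_8 = (24.4 − 22.1)/2 = 1.15 m; q_8 = 0.53 × 0.55 × 1.15 = 0.3352 m³/s
Q = Σ qᵢ = 25.47 m³/s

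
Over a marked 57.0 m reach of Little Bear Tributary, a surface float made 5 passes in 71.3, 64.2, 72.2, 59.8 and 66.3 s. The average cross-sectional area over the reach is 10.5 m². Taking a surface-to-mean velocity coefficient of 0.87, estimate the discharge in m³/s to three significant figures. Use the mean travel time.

t̄ = (71.3 + 64.2 + 72.2 + 59.8 + 66.3) / 5 = 66.76 s
v_surface = L / t̄ = 57.0 / 66.76 = 0.8538 m/s
v_mean = 0.87 × 0.8538 = 0.7428 m/s
Q = A × v_mean = 10.5 × 0.7428 = 7.800 m³/s

7.80 m³/s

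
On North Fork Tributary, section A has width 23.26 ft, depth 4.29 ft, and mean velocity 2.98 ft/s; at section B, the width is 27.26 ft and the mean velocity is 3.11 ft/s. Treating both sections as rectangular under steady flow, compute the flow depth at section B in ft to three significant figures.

Q = A₁V₁ = (23.26×4.29) × 2.98 = 297.4 ft³/s
d₂ = Q/(b₂ V₂) = 297.4/(27.26×3.11) = 3.507 ft

3.51 ft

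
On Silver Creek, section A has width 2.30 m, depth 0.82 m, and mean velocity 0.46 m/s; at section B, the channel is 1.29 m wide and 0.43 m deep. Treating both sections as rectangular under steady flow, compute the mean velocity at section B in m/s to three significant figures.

Q = A₁V₁ = (2.30×0.82) × 0.46 = 0.8676 m³/s
A₂ = 1.29 × 0.43 = 0.5547 m²
V₂ = Q/A₂ = 0.8676/0.5547 = 1.564 m/s

1.56 m/s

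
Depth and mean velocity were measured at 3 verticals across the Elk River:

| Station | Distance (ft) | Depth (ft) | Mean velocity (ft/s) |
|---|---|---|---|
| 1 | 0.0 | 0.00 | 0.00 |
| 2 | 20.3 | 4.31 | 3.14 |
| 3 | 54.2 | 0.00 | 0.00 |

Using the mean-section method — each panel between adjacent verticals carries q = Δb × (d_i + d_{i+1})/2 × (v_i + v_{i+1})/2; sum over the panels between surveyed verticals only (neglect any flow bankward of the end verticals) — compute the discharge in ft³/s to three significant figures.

Panel 1-2: Δb = 20.3 ft, d̄ = (0.00+4.31)/2 = 2.155, v̄ = (0.00+3.14)/2 = 1.57 → q = 20.3×2.155×1.57 = 68.68 ft³/s
Panel 2-3: Δb = 33.9 ft, d̄ = (4.31+0.00)/2 = 2.155, v̄ = (3.14+0.00)/2 = 1.57 → q = 33.9×2.155×1.57 = 114.7 ft³/s
Q = Σ q = 183.4 ft³/s

183 ft³/s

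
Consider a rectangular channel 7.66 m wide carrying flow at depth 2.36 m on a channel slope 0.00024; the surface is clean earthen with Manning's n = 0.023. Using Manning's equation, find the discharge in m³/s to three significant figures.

15.7 m³/s

A = b·y = 7.66 × 2.36 = 18.08 m²
P = b + 2y = 7.66 + 2×2.36 = 12.38 m
R = A/P = 18.08/12.38 = 1.460 m
Q = (1/n)·A·R^(2/3)·S^(1/2) = (1/0.023) × 18.08 × 1.460^(2/3) × 0.00024^(1/2) = 15.67 m³/s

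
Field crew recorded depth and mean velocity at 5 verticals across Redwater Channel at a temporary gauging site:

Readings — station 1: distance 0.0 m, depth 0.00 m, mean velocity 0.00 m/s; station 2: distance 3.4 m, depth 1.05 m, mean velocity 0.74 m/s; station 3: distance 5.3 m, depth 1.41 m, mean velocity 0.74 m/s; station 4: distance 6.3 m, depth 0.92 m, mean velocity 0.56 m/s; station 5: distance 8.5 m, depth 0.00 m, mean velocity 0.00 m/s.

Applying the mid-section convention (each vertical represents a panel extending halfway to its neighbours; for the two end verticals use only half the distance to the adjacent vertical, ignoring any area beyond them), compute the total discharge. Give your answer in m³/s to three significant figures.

w_2 = (5.3 − 0.0)/2 = 2.65 m; q_2 = 0.74 × 1.05 × 2.65 = 2.059 m³/s
w_3 = (6.3 − 3.4)/2 = 1.45 m; q_3 = 0.74 × 1.41 × 1.45 = 1.513 m³/s
w_4 = (8.5 − 5.3)/2 = 1.6 m; q_4 = 0.56 × 0.92 × 1.6 = 0.8243 m³/s
Stations 1, 5 contribute zero (depth or velocity is 0).
Q = Σ qᵢ = 4.396 m³/s

4.40 m³/s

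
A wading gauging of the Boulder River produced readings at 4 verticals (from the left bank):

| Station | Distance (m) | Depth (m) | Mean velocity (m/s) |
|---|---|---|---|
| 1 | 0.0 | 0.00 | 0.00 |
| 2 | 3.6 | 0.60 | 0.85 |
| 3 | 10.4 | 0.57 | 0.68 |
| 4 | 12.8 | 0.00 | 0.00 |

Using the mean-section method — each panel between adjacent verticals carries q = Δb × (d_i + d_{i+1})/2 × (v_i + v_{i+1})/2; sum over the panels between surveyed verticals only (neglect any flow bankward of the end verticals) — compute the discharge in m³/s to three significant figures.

3.73 m³/s

Panel 1-2: Δb = 3.6 m, d̄ = (0.00+0.60)/2 = 0.3, v̄ = (0.00+0.85)/2 = 0.425 → q = 3.6×0.3×0.425 = 0.4590 m³/s
Panel 2-3: Δb = 6.8 m, d̄ = (0.60+0.57)/2 = 0.585, v̄ = (0.85+0.68)/2 = 0.765 → q = 6.8×0.585×0.765 = 3.043 m³/s
Panel 3-4: Δb = 2.4 m, d̄ = (0.57+0.00)/2 = 0.285, v̄ = (0.68+0.00)/2 = 0.34 → q = 2.4×0.285×0.34 = 0.2326 m³/s
Q = Σ q = 3.735 m³/s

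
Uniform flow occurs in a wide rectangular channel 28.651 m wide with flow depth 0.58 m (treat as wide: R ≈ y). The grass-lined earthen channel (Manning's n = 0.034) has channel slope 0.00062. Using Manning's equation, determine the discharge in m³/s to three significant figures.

8.46 m³/s

A = b·y = 28.651 × 0.58 = 16.62 m²
Wide channel: R ≈ y = 0.58 m
Q = (1/n)·A·R^(2/3)·S^(1/2) = (1/0.034) × 16.62 × 0.5800^(2/3) × 0.00062^(1/2) = 8.464 m³/s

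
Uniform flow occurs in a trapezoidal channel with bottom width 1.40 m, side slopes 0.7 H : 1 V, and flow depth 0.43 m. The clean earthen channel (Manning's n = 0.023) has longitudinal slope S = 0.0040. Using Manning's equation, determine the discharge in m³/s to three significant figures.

A = (b + z·y)·y = (1.40 + 0.7×0.43)×0.43 = 0.7314 m²
P = b + 2y√(1+z²) = 1.40 + 2×0.43×√(1+0.7²) = 2.450 m
R = A/P = 0.7314/2.450 = 0.2986 m
Q = (1/n)·A·R^(2/3)·S^(1/2) = (1/0.023) × 0.7314 × 0.2986^(2/3) × 0.0040^(1/2) = 0.8985 m³/s

0.898 m³/s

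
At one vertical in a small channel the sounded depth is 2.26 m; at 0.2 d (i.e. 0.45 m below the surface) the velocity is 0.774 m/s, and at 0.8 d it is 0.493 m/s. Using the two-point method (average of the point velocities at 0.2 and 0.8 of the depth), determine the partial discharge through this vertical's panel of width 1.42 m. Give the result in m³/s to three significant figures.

v̄ = (0.774 + 0.493) / 2 = 0.6335 m/s
q = v̄ × d × w = 0.6335 × 2.26 × 1.42 = 2.033 m³/s

2.03 m³/s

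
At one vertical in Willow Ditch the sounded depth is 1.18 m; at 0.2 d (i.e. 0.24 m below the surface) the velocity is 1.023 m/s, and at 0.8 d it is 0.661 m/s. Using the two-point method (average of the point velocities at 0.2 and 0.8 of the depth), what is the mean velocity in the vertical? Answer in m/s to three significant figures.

0.842 m/s

v̄ = (1.023 + 0.661) / 2 = 0.8420 m/s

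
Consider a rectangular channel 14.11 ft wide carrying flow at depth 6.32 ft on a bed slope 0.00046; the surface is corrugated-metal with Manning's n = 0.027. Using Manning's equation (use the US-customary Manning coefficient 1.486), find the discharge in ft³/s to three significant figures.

235 ft³/s

A = b·y = 14.11 × 6.32 = 89.18 ft²
P = b + 2y = 14.11 + 2×6.32 = 26.75 ft
R = A/P = 89.18/26.75 = 3.334 ft
Q = (1.486/n)·A·R^(2/3)·S^(1/2) = (1.486/0.027) × 89.18 × 3.334^(2/3) × 0.00046^(1/2) = 234.9 ft³/s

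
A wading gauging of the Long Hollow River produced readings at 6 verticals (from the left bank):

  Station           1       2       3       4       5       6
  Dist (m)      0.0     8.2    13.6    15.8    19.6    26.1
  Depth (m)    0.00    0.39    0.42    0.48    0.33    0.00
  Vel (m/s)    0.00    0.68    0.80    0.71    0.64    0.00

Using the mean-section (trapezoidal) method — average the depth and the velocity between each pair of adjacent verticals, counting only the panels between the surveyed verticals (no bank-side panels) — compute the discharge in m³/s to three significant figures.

Panel 1-2: Δb = 8.2 m, d̄ = (0.00+0.39)/2 = 0.195, v̄ = (0.00+0.68)/2 = 0.34 → q = 8.2×0.195×0.34 = 0.5437 m³/s
Panel 2-3: Δb = 5.4 m, d̄ = (0.39+0.42)/2 = 0.405, v̄ = (0.68+0.80)/2 = 0.74 → q = 5.4×0.405×0.74 = 1.618 m³/s
Panel 3-4: Δb = 2.2 m, d̄ = (0.42+0.48)/2 = 0.45, v̄ = (0.80+0.71)/2 = 0.755 → q = 2.2×0.45×0.755 = 0.7475 m³/s
Panel 4-5: Δb = 3.8 m, d̄ = (0.48+0.33)/2 = 0.405, v̄ = (0.71+0.64)/2 = 0.675 → q = 3.8×0.405×0.675 = 1.039 m³/s
Panel 5-6: Δb = 6.5 m, d̄ = (0.33+0.00)/2 = 0.165, v̄ = (0.64+0.00)/2 = 0.32 → q = 6.5×0.165×0.32 = 0.3432 m³/s
Q = Σ q = 4.292 m³/s

4.29 m³/s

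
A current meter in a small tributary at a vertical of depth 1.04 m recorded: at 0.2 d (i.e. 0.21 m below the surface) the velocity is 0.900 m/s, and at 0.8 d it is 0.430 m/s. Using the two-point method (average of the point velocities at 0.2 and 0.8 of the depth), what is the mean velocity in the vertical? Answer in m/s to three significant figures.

v̄ = (0.900 + 0.430) / 2 = 0.6650 m/s

0.665 m/s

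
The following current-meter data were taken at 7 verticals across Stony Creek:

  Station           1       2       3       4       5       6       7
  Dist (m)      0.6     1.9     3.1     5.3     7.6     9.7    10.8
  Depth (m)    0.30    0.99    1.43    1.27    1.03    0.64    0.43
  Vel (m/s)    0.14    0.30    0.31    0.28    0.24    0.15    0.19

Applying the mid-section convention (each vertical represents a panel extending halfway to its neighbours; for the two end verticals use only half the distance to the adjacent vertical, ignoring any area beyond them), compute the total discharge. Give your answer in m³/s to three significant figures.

2.69 m³/s

w_1 = (1.9 − 0.6)/2 = 0.65 m; q_1 = 0.14 × 0.30 × 0.65 = 0.02730 m³/s
w_2 = (3.1 − 0.6)/2 = 1.25 m; q_2 = 0.30 × 0.99 × 1.25 = 0.3713 m³/s
w_3 = (5.3 − 1.9)/2 = 1.7 m; q_3 = 0.31 × 1.43 × 1.7 = 0.7536 m³/s
w_4 = (7.6 − 3.1)/2 = 2.25 m; q_4 = 0.28 × 1.27 × 2.25 = 0.8001 m³/s
w_5 = (9.7 − 5.3)/2 = 2.2 m; q_5 = 0.24 × 1.03 × 2.2 = 0.5438 m³/s
w_6 = (10.8 − 7.6)/2 = 1.6 m; q_6 = 0.15 × 0.64 × 1.6 = 0.1536 m³/s
w_7 = (10.8 − 9.7)/2 = 0.55 m; q_7 = 0.19 × 0.43 × 0.55 = 0.04494 m³/s
Q = Σ qᵢ = 2.695 m³/s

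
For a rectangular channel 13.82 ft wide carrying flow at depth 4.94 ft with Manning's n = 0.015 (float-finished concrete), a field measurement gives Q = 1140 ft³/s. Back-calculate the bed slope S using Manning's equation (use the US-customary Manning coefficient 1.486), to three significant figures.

A = b·y = 13.82 × 4.94 = 68.27 ft²
P = b + 2y = 13.82 + 2×4.94 = 23.70 ft
R = A/P = 68.27/23.70 = 2.881 ft
S = (Q·n / (1.486·A·R^(2/3)))² = (1140×0.015 / (1.486×68.27×2.025))² = 0.006932

0.00693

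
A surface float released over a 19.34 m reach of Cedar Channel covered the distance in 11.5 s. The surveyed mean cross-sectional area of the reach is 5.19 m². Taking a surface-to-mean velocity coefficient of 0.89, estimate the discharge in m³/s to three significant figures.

7.77 m³/s

v_surface = L / t̄ = 19.34 / 11.5 = 1.682 m/s
v_mean = 0.89 × 1.682 = 1.497 m/s
Q = A × v_mean = 5.19 × 1.497 = 7.768 m³/s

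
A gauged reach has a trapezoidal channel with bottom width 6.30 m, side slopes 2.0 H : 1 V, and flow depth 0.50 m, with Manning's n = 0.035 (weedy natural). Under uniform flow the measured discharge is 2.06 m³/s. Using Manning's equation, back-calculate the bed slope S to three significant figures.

0.00121

A = (b + z·y)·y = (6.30 + 2.0×0.50)×0.50 = 3.650 m²
P = b + 2y√(1+z²) = 6.30 + 2×0.50×√(1+2.0²) = 8.536 m
R = A/P = 3.650/8.536 = 0.4276 m
S = (Q·n / (1·A·R^(2/3)))² = (2.06×0.035 / (1×3.650×0.5676))² = 0.001211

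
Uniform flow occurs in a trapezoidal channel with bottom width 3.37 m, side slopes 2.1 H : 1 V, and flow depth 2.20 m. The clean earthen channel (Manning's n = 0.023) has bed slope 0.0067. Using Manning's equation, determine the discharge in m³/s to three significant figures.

A = (b + z·y)·y = (3.37 + 2.1×2.20)×2.20 = 17.58 m²
P = b + 2y√(1+z²) = 3.37 + 2×2.20×√(1+2.1²) = 13.60 m
R = A/P = 17.58/13.60 = 1.292 m
Q = (1/n)·A·R^(2/3)·S^(1/2) = (1/0.023) × 17.58 × 1.292^(2/3) × 0.0067^(1/2) = 74.21 m³/s

74.2 m³/s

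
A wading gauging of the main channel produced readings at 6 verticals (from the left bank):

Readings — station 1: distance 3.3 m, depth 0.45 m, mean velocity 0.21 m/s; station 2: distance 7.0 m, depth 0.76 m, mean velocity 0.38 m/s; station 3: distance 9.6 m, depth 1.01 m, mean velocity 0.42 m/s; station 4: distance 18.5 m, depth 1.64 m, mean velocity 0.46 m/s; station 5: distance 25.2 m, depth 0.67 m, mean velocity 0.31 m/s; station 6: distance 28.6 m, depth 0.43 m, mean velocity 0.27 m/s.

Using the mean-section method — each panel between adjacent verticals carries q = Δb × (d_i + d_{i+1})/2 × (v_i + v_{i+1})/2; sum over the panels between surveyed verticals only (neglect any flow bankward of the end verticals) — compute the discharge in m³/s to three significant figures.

10.3 m³/s

Panel 1-2: Δb = 3.7 m, d̄ = (0.45+0.76)/2 = 0.605, v̄ = (0.21+0.38)/2 = 0.295 → q = 3.7×0.605×0.295 = 0.6604 m³/s
Panel 2-3: Δb = 2.6 m, d̄ = (0.76+1.01)/2 = 0.885, v̄ = (0.38+0.42)/2 = 0.4 → q = 2.6×0.885×0.4 = 0.9204 m³/s
Panel 3-4: Δb = 8.9 m, d̄ = (1.01+1.64)/2 = 1.325, v̄ = (0.42+0.46)/2 = 0.44 → q = 8.9×1.325×0.44 = 5.189 m³/s
Panel 4-5: Δb = 6.7 m, d̄ = (1.64+0.67)/2 = 1.155, v̄ = (0.46+0.31)/2 = 0.385 → q = 6.7×1.155×0.385 = 2.979 m³/s
Panel 5-6: Δb = 3.4 m, d̄ = (0.67+0.43)/2 = 0.55, v̄ = (0.31+0.27)/2 = 0.29 → q = 3.4×0.55×0.29 = 0.5423 m³/s
Q = Σ q = 10.29 m³/s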